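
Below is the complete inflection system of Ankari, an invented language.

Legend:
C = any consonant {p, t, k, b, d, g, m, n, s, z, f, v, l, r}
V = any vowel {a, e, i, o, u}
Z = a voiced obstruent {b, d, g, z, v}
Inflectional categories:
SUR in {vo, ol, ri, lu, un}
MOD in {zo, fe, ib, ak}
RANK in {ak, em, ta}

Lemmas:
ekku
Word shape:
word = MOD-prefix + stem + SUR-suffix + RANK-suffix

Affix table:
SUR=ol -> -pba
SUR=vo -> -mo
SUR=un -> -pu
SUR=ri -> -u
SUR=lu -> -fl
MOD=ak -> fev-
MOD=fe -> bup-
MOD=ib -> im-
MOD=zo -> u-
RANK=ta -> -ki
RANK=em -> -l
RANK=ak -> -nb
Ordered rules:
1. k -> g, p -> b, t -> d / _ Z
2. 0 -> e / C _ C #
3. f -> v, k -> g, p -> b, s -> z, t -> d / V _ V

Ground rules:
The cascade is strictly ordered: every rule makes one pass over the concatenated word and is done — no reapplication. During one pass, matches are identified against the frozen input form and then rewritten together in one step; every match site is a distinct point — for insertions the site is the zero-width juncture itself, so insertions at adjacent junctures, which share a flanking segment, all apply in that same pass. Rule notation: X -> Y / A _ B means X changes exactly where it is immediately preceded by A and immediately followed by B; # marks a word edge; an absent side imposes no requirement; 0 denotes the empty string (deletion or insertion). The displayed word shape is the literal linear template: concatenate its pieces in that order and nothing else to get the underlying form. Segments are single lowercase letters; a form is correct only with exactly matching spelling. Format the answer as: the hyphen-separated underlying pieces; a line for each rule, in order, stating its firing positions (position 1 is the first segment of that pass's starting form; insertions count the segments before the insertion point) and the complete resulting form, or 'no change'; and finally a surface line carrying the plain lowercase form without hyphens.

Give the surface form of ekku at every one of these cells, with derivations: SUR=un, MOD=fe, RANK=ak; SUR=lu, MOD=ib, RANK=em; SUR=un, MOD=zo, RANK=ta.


cell SUR=un, MOD=fe, RANK=ak:
underlying: bup-ekku-pu-nb
1. k -> g, p -> b, t -> d / _ Z: no change
2. 0 -> e / C _ C #: inserts after position(s) 10: bupekkupuneb
3. f -> v, k -> g, p -> b, s -> z, t -> d / V _ V: fires at position(s) 3, 8: bubekkubuneb
surface: bubekkubuneb

cell SUR=lu, MOD=ib, RANK=em:
underlying: im-ekku-fl-l
1. k -> g, p -> b, t -> d / _ Z: no change
2. 0 -> e / C _ C #: inserts after position(s) 8: imekkuflel
3. f -> v, k -> g, p -> b, s -> z, t -> d / V _ V: no change
surface: imekkuflel

cell SUR=un, MOD=zo, RANK=ta:
underlying: u-ekku-pu-ki
1. k -> g, p -> b, t -> d / _ Z: no change
2. 0 -> e / C _ C #: no change
3. f -> v, k -> g, p -> b, s -> z, t -> d / V _ V: fires at position(s) 6, 8: uekkubugi
surface: uekkubugi


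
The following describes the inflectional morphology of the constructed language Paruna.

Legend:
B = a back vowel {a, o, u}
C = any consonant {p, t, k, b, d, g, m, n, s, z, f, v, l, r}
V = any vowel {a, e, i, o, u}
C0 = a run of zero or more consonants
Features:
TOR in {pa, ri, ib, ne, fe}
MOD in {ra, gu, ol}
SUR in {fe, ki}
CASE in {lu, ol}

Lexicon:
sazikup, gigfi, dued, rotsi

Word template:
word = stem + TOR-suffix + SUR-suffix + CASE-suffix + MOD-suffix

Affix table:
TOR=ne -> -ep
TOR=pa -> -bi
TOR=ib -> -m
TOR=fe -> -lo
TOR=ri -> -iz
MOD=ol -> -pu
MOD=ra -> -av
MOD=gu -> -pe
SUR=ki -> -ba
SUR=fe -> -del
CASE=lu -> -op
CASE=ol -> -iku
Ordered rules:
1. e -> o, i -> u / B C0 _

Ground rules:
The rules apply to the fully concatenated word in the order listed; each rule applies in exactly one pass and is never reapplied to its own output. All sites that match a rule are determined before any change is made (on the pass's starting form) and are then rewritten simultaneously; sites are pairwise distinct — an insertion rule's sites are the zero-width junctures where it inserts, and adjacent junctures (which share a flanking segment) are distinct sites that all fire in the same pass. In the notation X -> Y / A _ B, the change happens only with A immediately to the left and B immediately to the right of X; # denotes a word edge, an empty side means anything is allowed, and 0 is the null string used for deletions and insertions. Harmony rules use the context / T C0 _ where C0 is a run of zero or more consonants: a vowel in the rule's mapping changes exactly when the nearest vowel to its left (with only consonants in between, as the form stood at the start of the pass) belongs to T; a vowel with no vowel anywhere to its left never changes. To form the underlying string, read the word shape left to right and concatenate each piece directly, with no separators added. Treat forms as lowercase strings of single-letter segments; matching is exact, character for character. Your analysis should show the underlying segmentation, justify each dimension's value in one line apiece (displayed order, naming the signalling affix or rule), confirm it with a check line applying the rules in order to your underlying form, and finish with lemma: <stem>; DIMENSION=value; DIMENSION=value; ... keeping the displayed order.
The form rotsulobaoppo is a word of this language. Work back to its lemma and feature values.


underlying: rotsi-lo-ba-op-pe
TOR=fe - signalled by the affix -lo
MOD=gu - signalled by the affix -pe
SUR=ki - signalled by the affix -ba
CASE=lu - signalled by the affix -op
check: rotsilobaoppe -> rotsulobaoppo
lemma: rotsi; TOR=fe; MOD=gu; SUR=ki; CASE=lu


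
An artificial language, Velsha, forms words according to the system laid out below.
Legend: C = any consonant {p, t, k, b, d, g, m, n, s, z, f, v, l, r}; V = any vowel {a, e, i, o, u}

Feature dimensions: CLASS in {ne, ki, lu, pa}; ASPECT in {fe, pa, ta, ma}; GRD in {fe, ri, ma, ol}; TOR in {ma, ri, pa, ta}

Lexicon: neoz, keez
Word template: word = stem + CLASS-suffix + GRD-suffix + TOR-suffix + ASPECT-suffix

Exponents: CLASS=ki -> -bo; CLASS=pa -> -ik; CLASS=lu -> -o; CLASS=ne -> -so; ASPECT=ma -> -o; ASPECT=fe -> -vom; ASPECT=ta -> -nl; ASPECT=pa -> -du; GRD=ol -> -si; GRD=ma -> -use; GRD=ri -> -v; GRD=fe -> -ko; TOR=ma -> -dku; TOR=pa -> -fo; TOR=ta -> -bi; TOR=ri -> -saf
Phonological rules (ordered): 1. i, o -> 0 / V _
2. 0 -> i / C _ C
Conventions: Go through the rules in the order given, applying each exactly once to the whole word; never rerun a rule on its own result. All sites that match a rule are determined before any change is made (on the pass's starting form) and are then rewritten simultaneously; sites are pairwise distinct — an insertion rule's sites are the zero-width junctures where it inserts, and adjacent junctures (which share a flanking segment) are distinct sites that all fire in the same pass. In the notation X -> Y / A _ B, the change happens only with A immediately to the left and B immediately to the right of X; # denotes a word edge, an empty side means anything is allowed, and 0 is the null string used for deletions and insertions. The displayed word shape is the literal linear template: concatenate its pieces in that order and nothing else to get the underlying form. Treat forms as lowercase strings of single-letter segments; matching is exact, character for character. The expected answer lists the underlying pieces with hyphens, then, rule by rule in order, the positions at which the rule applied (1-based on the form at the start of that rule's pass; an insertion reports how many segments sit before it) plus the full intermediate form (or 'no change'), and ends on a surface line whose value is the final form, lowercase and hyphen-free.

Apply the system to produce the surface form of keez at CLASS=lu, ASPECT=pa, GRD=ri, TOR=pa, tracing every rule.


underlying: keez-o-v-fo-du
1. i, o -> 0 / V _: no change
2. 0 -> i / C _ C: inserts after position(s) 6: keezovifodu
surface: keezovifodu


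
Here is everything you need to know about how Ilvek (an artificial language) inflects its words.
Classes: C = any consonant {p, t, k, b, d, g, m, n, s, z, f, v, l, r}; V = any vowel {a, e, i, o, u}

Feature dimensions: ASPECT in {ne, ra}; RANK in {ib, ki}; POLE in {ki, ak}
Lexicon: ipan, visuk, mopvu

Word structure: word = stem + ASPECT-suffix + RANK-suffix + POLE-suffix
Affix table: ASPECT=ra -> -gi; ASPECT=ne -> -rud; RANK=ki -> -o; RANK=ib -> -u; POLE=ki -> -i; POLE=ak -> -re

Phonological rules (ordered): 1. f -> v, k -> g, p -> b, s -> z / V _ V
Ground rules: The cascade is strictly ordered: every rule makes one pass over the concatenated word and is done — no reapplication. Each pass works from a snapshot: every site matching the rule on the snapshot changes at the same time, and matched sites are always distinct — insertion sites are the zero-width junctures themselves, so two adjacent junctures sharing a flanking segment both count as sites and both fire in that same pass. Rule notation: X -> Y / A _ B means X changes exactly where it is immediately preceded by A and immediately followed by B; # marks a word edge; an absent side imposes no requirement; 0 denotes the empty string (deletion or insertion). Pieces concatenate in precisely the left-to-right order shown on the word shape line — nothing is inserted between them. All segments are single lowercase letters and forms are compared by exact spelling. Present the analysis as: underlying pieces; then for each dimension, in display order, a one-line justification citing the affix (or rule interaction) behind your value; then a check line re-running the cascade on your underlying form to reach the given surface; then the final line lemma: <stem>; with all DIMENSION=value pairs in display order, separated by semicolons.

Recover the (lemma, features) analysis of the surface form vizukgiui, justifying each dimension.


underlying: visuk-gi-u-i
ASPECT=ra - signalled by the affix -gi
RANK=ib - signalled by the affix -u
POLE=ki - signalled by the affix -i
check: visukgiui -> vizukgiui
lemma: visuk; ASPECT=ra; RANK=ib; POLE=ki


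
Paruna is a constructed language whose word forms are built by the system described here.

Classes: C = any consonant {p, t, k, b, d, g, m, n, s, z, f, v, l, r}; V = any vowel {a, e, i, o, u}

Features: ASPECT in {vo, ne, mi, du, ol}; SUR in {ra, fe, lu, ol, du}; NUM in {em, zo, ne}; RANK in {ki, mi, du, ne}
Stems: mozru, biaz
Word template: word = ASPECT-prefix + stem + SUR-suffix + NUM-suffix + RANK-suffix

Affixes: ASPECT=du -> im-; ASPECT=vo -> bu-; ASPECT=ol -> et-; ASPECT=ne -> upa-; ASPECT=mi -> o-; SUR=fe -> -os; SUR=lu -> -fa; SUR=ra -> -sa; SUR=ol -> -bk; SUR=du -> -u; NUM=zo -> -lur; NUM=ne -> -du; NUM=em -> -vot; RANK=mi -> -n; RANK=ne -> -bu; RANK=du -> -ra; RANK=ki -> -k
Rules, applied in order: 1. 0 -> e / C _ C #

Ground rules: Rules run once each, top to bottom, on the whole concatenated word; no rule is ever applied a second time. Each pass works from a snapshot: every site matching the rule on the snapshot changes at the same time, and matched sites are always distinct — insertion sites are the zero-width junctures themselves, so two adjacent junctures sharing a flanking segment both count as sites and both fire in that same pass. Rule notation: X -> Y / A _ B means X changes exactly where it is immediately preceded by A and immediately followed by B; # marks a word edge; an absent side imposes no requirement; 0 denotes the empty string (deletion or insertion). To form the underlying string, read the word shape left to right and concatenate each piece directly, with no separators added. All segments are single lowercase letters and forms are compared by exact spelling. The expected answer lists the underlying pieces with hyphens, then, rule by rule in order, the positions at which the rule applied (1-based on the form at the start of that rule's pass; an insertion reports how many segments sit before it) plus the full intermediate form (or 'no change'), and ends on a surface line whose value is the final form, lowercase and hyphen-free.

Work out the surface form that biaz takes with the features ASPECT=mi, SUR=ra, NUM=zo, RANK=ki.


underlying: o-biaz-sa-lur-k
1. 0 -> e / C _ C #: inserts after position(s) 10: obiazsalurek
surface: obiazsalurek


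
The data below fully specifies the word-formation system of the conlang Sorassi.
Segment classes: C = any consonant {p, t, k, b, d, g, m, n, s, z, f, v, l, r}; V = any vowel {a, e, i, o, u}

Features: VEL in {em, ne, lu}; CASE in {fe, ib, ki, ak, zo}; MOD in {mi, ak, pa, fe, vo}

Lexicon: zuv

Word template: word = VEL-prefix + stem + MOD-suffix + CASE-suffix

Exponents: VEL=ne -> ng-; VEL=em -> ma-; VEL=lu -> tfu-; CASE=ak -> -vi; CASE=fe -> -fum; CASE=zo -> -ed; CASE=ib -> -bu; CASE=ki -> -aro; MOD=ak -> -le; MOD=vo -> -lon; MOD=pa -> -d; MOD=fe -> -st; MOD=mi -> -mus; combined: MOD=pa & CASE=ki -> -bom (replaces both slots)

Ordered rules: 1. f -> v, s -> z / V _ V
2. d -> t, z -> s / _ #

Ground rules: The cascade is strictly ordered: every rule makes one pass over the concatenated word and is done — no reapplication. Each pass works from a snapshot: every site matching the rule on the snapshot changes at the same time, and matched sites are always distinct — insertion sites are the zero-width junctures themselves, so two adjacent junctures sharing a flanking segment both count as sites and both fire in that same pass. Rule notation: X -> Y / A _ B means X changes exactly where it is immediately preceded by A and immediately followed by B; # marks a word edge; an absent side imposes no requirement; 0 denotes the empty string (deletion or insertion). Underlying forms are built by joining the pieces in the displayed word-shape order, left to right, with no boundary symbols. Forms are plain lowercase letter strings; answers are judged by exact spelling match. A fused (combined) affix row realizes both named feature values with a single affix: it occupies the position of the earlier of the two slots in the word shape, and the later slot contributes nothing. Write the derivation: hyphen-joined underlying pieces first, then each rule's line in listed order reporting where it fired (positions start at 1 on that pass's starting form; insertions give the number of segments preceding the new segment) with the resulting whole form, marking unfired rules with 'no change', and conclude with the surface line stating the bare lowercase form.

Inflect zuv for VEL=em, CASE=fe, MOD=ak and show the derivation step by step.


underlying: ma-zuv-le-fum
1. f -> v, s -> z / V _ V: fires at position(s) 8: mazuvlevum
2. d -> t, z -> s / _ #: no change
surface: mazuvlevum


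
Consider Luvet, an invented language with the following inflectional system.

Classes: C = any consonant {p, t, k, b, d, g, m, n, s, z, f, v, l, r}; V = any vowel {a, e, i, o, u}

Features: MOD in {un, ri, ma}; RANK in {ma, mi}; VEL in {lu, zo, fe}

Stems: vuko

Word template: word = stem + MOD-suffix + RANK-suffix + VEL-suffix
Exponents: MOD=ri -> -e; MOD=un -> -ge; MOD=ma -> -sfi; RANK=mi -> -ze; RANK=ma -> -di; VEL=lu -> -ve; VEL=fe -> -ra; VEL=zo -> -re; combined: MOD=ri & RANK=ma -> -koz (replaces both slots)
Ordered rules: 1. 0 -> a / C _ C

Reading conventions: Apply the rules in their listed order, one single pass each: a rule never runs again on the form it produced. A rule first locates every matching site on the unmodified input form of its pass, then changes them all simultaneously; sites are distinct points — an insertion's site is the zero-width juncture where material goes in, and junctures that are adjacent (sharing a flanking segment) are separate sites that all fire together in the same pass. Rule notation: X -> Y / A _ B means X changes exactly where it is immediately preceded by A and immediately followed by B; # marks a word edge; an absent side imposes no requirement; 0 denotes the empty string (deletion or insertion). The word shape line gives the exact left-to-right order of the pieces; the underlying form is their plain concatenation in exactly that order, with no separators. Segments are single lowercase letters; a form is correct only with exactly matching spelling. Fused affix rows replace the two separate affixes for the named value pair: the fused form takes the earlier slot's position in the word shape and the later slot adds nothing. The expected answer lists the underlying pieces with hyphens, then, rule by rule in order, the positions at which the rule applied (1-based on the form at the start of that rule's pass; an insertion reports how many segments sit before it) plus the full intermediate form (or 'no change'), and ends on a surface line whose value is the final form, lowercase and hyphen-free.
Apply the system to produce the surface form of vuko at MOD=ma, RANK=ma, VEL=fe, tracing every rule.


underlying: vuko-sfi-di-ra
1. 0 -> a / C _ C: inserts after position(s) 5: vukosafidira
surface: vukosafidira


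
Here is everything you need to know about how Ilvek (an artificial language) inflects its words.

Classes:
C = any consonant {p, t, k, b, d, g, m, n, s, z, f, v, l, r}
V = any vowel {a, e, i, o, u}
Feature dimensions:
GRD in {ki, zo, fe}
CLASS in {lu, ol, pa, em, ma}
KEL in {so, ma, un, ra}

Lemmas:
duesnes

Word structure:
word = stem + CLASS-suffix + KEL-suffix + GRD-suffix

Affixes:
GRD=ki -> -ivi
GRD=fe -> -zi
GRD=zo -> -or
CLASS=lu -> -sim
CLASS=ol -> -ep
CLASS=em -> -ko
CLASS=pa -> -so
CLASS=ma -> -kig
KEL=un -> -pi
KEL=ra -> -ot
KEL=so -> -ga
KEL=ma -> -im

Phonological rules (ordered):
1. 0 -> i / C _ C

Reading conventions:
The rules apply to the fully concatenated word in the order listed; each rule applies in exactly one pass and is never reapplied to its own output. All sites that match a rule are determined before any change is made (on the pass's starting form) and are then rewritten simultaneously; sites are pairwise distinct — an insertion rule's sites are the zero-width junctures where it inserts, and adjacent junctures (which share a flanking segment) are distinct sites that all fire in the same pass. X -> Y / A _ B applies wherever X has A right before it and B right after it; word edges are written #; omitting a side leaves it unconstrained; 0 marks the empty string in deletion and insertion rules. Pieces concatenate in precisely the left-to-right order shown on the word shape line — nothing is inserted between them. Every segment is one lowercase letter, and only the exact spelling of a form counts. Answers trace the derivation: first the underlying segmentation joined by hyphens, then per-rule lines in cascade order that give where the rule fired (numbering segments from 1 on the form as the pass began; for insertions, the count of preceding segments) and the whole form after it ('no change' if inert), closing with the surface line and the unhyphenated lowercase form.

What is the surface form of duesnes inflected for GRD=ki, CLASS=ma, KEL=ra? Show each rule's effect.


underlying: duesnes-kig-ot-ivi
1. 0 -> i / C _ C: inserts after position(s) 4, 7: duesinesikigotivi
surface: duesinesikigotivi


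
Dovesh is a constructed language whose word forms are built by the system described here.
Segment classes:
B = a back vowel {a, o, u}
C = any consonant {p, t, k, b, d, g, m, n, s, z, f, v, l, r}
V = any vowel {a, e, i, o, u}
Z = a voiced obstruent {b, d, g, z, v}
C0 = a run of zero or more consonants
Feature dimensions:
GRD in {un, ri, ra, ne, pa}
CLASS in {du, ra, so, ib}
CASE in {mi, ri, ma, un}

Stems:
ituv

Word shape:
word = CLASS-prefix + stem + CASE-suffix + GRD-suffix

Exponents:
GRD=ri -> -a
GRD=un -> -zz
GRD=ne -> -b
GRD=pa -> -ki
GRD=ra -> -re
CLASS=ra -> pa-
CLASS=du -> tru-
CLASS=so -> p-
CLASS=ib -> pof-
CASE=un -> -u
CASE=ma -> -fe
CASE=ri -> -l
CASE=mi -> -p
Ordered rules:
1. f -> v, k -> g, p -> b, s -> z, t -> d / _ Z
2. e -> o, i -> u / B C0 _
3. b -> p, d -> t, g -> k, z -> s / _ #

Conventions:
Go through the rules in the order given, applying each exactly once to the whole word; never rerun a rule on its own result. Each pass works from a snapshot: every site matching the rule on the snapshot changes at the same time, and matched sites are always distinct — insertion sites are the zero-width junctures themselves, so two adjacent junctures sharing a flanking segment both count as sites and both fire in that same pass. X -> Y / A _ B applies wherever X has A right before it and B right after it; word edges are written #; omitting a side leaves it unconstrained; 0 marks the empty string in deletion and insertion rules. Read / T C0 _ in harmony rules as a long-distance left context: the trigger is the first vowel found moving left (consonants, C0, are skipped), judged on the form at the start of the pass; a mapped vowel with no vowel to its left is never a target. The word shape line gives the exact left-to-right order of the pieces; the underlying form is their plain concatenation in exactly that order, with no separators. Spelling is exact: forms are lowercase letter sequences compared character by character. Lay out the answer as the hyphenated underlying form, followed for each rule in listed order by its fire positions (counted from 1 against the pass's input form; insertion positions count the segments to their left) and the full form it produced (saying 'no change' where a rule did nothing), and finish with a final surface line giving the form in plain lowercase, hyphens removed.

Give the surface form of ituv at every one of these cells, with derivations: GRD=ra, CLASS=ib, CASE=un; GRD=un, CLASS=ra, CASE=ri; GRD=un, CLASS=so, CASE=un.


cell GRD=ra, CLASS=ib, CASE=un:
underlying: pof-ituv-u-re
1. f -> v, k -> g, p -> b, s -> z, t -> d / _ Z: no change
2. e -> o, i -> u / B C0 _: fires at position(s) 4, 10: pofutuvuro
3. b -> p, d -> t, g -> k, z -> s / _ #: no change
surface: pofutuvuro

cell GRD=un, CLASS=ra, CASE=ri:
underlying: pa-ituv-l-zz
1. f -> v, k -> g, p -> b, s -> z, t -> d / _ Z: no change
2. e -> o, i -> u / B C0 _: fires at position(s) 3: pautuvlzz
3. b -> p, d -> t, g -> k, z -> s / _ #: fires at position(s) 9: pautuvlzs
surface: pautuvlzs

cell GRD=un, CLASS=so, CASE=un:
underlying: p-ituv-u-zz
1. f -> v, k -> g, p -> b, s -> z, t -> d / _ Z: no change
2. e -> o, i -> u / B C0 _: no change
3. b -> p, d -> t, g -> k, z -> s / _ #: fires at position(s) 8: pituvuzs
surface: pituvuzs


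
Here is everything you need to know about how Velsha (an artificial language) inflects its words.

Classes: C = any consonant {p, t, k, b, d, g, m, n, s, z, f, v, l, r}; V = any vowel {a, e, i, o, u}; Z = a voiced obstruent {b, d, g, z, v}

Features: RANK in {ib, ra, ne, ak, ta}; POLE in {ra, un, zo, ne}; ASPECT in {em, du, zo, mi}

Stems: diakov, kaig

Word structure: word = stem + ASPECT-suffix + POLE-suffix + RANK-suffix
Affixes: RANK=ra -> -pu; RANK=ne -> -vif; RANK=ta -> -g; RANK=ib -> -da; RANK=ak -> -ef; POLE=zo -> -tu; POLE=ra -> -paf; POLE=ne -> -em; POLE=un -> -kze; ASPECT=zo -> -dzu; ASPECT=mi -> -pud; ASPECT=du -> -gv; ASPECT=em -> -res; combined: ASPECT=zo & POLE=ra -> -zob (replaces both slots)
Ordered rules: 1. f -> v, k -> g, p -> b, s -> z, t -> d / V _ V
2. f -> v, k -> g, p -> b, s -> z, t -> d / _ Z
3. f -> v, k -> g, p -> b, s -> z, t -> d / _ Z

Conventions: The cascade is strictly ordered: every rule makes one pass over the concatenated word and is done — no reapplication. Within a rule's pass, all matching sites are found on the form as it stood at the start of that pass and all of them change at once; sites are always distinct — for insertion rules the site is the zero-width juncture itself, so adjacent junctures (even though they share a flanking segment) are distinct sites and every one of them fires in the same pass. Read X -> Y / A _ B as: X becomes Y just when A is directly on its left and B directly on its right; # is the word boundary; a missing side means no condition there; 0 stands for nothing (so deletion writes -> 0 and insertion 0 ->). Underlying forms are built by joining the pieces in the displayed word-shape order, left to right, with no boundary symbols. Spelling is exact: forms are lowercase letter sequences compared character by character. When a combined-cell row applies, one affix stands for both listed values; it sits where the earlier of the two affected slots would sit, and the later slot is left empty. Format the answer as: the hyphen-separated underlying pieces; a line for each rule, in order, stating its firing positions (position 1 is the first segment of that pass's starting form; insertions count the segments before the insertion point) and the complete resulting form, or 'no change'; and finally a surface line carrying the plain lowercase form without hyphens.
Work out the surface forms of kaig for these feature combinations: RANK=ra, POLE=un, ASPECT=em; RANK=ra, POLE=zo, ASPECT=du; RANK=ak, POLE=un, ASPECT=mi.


cell RANK=ra, POLE=un, ASPECT=em:
underlying: kaig-res-kze-pu
1. f -> v, k -> g, p -> b, s -> z, t -> d / V _ V: fires at position(s) 11: kaigreskzebu
2. f -> v, k -> g, p -> b, s -> z, t -> d / _ Z: fires at position(s) 8: kaigresgzebu
3. f -> v, k -> g, p -> b, s -> z, t -> d / _ Z: fires at position(s) 7: kaigrezgzebu
surface: kaigrezgzebu

cell RANK=ra, POLE=zo, ASPECT=du:
underlying: kaig-gv-tu-pu
1. f -> v, k -> g, p -> b, s -> z, t -> d / V _ V: fires at position(s) 9: kaiggvtubu
2. f -> v, k -> g, p -> b, s -> z, t -> d / _ Z: no change
3. f -> v, k -> g, p -> b, s -> z, t -> d / _ Z: no change
surface: kaiggvtubu

cell RANK=ak, POLE=un, ASPECT=mi:
underlying: kaig-pud-kze-ef
1. f -> v, k -> g, p -> b, s -> z, t -> d / V _ V: no change
2. f -> v, k -> g, p -> b, s -> z, t -> d / _ Z: fires at position(s) 8: kaigpudgzeef
3. f -> v, k -> g, p -> b, s -> z, t -> d / _ Z: no change
surface: kaigpudgzeef


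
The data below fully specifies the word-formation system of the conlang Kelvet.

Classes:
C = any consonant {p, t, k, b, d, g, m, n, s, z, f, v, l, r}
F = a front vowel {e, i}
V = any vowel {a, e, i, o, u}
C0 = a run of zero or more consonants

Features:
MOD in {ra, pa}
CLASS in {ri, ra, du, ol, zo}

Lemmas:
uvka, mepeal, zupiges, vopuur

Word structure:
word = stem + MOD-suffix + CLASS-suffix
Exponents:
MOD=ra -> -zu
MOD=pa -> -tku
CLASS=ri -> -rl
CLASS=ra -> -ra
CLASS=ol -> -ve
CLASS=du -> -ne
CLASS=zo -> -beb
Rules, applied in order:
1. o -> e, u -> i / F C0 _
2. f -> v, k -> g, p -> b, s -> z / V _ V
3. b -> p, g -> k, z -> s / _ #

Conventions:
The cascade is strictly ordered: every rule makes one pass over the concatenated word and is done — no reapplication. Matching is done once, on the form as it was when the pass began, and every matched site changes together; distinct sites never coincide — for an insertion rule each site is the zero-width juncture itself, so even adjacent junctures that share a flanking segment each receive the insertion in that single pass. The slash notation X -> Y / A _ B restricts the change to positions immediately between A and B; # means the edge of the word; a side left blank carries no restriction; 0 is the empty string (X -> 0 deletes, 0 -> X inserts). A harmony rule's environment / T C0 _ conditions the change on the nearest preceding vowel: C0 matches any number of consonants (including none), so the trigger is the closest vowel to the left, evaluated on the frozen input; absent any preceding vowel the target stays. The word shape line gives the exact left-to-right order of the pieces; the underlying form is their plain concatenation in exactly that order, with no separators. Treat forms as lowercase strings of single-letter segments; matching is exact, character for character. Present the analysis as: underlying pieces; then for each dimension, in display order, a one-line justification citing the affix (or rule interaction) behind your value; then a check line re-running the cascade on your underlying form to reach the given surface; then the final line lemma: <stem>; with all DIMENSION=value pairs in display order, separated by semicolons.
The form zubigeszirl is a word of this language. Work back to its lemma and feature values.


underlying: zupiges-zu-rl
MOD=ra - signalled by the affix -zu
CLASS=ri - signalled by the affix -rl
check: zupigeszurl -> zupigeszirl -> zubigeszirl -> zubigeszirl
lemma: zupiges; MOD=ra; CLASS=ri


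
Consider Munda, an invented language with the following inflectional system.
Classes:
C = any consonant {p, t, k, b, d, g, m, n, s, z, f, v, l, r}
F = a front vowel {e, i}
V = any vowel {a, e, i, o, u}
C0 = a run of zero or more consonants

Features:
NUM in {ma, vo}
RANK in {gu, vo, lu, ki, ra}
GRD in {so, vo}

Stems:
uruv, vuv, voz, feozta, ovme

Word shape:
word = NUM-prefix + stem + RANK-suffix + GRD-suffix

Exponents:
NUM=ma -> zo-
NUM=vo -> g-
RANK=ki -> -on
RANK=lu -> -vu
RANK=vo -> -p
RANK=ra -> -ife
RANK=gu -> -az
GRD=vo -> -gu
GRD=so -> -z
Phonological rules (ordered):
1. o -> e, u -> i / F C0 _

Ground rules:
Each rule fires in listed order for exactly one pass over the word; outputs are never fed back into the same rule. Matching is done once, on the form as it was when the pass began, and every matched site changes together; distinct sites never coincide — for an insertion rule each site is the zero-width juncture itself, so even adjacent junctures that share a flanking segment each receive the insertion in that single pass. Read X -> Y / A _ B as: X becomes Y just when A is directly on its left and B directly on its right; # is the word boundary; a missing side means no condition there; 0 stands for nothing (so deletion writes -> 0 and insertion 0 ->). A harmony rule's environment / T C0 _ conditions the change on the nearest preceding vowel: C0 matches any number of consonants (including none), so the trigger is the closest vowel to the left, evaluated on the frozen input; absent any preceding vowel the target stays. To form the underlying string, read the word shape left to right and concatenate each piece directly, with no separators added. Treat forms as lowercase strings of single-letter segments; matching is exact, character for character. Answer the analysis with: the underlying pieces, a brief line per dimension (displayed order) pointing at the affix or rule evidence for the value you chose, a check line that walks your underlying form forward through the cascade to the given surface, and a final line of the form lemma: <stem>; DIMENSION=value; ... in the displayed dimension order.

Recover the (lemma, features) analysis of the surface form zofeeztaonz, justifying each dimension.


underlying: zo-feozta-on-z
NUM=ma - signalled by the affix zo-
RANK=ki - signalled by the affix -on
GRD=so - signalled by the affix -z
check: zofeoztaonz -> zofeeztaonz
lemma: feozta; NUM=ma; RANK=ki; GRD=so


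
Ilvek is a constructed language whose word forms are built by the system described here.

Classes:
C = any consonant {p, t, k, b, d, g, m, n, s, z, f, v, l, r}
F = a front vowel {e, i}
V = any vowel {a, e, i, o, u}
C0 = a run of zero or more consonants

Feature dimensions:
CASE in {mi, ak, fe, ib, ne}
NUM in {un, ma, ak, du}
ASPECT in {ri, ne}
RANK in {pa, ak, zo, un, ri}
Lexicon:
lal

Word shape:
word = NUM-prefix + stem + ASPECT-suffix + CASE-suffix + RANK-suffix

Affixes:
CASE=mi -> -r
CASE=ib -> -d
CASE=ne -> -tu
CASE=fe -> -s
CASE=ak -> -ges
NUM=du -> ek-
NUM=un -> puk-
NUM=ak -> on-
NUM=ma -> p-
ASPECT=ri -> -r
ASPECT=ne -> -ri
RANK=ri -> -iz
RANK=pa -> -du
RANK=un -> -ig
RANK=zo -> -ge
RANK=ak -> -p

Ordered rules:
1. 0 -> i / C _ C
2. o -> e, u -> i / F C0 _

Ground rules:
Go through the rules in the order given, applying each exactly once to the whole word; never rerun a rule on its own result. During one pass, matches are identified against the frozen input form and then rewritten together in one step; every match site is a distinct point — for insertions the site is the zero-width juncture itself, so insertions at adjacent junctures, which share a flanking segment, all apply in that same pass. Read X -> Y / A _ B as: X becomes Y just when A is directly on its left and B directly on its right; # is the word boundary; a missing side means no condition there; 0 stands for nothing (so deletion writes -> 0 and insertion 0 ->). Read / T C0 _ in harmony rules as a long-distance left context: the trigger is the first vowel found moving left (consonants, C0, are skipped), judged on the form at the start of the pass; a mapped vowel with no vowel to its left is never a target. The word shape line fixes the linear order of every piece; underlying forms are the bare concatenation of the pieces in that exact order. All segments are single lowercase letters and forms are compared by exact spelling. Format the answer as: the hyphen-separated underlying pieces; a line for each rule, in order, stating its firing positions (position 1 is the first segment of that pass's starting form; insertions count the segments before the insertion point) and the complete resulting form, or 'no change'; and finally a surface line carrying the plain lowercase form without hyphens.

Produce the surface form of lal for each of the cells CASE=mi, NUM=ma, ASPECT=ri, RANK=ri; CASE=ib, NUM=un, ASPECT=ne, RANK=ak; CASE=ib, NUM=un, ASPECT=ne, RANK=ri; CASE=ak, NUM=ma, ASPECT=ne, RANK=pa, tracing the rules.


cell CASE=mi, NUM=ma, ASPECT=ri, RANK=ri:
underlying: p-lal-r-r-iz
1. 0 -> i / C _ C: inserts after position(s) 1, 4, 5: pilaliririz
2. o -> e, u -> i / F C0 _: no change
surface: pilaliririz

cell CASE=ib, NUM=un, ASPECT=ne, RANK=ak:
underlying: puk-lal-ri-d-p
1. 0 -> i / C _ C: inserts after position(s) 3, 6, 9: pukilaliridip
2. o -> e, u -> i / F C0 _: no change
surface: pukilaliridip

cell CASE=ib, NUM=un, ASPECT=ne, RANK=ri:
underlying: puk-lal-ri-d-iz
1. 0 -> i / C _ C: inserts after position(s) 3, 6: pukilaliridiz
2. o -> e, u -> i / F C0 _: no change
surface: pukilaliridiz

cell CASE=ak, NUM=ma, ASPECT=ne, RANK=pa:
underlying: p-lal-ri-ges-du
1. 0 -> i / C _ C: inserts after position(s) 1, 4, 9: pilalirigesidu
2. o -> e, u -> i / F C0 _: fires at position(s) 14: pilalirigesidi
surface: pilalirigesidi


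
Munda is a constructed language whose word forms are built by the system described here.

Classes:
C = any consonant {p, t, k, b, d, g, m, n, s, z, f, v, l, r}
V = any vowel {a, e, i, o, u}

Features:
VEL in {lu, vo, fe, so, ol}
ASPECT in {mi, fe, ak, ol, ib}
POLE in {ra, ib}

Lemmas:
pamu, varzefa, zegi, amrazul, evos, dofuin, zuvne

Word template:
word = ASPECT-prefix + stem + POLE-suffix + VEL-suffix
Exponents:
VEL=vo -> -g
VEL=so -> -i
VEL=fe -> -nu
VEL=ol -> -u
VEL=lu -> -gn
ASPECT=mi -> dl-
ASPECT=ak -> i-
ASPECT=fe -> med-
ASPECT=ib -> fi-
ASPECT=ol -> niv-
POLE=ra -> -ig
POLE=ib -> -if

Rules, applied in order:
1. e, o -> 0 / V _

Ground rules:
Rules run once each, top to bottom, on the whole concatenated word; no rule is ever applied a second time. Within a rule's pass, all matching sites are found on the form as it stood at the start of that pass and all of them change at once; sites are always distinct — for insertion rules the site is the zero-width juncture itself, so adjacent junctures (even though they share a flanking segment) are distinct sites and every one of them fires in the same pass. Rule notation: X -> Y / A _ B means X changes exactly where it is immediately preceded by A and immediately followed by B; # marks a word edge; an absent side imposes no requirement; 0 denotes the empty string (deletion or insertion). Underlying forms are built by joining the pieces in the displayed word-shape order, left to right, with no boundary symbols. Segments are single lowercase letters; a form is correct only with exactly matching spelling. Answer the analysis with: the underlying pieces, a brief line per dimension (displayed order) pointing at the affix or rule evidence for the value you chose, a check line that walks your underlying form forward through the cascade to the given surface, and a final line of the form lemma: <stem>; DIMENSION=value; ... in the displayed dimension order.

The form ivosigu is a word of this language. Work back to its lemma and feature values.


underlying: i-evos-ig-u
VEL=ol - signalled by the affix -u
ASPECT=ak - signalled by the affix i-
POLE=ra - signalled by the affix -ig
check: ievosigu -> ivosigu
lemma: evos; VEL=ol; ASPECT=ak; POLE=ra


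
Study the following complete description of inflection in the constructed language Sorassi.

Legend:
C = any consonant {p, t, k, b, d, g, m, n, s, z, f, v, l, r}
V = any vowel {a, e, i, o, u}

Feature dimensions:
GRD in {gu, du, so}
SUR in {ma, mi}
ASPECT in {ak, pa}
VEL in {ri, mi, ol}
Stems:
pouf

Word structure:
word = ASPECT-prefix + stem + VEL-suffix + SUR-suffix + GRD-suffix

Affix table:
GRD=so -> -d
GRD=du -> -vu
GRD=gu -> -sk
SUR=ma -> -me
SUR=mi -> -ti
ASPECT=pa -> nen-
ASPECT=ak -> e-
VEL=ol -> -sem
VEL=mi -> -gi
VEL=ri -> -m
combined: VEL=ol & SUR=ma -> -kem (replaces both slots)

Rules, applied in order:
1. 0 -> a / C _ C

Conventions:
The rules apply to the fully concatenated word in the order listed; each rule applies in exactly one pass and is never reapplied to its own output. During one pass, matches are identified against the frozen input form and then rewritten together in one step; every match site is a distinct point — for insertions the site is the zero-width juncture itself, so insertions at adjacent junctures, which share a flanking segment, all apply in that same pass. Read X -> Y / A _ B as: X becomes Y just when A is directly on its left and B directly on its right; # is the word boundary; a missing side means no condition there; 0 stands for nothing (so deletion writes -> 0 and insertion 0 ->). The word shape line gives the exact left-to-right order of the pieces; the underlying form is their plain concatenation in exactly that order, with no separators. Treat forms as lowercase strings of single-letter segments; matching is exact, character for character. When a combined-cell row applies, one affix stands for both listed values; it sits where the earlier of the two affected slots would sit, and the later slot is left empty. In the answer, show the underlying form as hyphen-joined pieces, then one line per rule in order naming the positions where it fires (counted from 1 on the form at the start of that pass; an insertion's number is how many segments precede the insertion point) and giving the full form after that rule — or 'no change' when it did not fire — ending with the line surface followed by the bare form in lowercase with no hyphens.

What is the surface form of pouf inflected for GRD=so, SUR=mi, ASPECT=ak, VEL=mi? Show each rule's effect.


underlying: e-pouf-gi-ti-d
1. 0 -> a / C _ C: inserts after position(s) 5: epoufagitid
surface: epoufagitid


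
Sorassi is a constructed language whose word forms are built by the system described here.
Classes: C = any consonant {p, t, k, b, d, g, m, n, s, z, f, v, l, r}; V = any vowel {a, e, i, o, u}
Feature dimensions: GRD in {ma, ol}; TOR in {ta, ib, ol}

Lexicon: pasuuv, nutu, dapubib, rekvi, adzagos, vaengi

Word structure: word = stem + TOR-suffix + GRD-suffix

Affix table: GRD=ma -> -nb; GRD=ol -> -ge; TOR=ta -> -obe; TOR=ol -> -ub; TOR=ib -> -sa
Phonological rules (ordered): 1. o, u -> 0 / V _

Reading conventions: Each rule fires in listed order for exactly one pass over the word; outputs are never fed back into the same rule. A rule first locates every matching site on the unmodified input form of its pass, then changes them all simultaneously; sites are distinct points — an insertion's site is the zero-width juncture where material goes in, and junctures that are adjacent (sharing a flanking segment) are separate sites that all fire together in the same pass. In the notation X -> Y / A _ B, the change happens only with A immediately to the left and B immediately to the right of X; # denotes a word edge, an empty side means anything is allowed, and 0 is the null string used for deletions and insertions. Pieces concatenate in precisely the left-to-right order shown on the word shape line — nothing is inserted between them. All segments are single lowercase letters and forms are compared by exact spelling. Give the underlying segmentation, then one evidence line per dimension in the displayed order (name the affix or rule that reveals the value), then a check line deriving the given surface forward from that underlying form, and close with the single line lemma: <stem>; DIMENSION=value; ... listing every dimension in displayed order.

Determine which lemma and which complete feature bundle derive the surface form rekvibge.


underlying: rekvi-ub-ge
GRD=ol - signalled by the affix -ge
TOR=ol - signalled by the affix -ub
check: rekviubge -> rekvibge
lemma: rekvi; GRD=ol; TOR=ol
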